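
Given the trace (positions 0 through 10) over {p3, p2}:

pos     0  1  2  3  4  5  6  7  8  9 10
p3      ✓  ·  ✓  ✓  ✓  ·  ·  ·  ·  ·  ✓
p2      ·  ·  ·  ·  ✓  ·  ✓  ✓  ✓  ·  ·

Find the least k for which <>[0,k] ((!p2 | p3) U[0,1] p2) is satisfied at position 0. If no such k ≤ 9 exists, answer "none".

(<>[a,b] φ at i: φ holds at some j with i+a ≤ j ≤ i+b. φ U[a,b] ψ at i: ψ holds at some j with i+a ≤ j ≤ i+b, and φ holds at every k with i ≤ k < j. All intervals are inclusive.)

3

Scan j = 0,1,… for ((!p2 | p3) U[0,1] p2):
  j=0: fails
  j=1: fails
  j=2: fails
  j=3: holds
First hit at j=3, so smallest k = 3-0 = 3.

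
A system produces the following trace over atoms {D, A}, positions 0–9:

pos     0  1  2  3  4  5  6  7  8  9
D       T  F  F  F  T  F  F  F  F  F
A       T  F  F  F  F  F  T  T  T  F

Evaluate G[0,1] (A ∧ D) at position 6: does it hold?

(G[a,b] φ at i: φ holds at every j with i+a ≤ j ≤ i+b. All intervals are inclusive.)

No

Check (A ∧ D) at every j in [6,7]:
  j=6: false
  j=7: false
Fails at j=6 → formula fails.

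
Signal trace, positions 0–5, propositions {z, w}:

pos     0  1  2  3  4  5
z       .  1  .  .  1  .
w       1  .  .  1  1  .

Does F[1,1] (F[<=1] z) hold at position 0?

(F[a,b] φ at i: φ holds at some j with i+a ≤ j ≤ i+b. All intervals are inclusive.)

Check F[<=1] z at each j in [1,1]:
  j=1: holds (witness at 1)
Found at j=1 → formula holds.

True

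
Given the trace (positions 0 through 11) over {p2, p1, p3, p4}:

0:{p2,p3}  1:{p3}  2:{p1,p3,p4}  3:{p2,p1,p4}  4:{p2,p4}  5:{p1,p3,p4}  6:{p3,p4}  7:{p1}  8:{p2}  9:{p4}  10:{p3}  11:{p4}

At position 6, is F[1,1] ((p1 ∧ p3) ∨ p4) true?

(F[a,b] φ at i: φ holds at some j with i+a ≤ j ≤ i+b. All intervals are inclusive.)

Check ((p1 ∧ p3) ∨ p4) at each j in [7,7]:
  j=7: false
No position in the window satisfies it → formula fails.

No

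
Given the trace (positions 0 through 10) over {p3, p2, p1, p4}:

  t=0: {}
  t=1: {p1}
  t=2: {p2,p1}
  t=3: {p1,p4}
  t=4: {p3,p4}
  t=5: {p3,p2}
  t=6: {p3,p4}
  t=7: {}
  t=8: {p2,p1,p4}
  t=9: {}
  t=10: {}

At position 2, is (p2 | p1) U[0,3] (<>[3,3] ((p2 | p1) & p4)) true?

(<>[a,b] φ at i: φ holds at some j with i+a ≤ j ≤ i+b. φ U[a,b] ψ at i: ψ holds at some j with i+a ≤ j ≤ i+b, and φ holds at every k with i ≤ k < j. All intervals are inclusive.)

False

Need some j in [2,5] with <>[3,3] ((p2 | p1) & p4), and (p2 | p1) at every k in [2,j-1].
  j=2: <>[3,3] ((p2 | p1) & p4) — fails (none in [5,5]).
  j=3: <>[3,3] ((p2 | p1) & p4) — fails (none in [6,6]).
  j=4: <>[3,3] ((p2 | p1) & p4) — fails (none in [7,7]).
  j=5: <>[3,3] ((p2 | p1) & p4) holds, but (p2 | p1) fails at k=4 → not this j.
No j in the window works → until fails.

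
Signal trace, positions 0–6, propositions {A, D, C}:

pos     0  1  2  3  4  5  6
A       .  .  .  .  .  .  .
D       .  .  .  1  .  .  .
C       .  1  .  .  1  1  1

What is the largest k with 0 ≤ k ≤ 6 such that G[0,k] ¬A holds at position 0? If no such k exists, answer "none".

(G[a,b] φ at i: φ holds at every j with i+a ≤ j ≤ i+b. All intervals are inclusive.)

6

¬A must hold from j=0 onward; find where it first fails.
  j=0: holds
  j=1: holds
  j=2: holds
  j=3: holds
  j=4: holds
  j=5: holds
  j=6: holds
Holds through j=6; largest k = 6.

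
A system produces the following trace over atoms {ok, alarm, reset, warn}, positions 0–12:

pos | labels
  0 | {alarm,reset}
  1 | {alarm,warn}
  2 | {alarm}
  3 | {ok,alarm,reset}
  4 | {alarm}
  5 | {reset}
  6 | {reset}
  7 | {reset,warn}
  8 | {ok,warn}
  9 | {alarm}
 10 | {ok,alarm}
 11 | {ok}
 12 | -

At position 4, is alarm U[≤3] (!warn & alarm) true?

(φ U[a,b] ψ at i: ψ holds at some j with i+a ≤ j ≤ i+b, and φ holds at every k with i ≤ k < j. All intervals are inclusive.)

Yes

Need some j in [4,7] with (!warn & alarm), and alarm at every k in [4,j-1].
  j=4: (!warn & alarm) holds; no prefix to check → satisfied.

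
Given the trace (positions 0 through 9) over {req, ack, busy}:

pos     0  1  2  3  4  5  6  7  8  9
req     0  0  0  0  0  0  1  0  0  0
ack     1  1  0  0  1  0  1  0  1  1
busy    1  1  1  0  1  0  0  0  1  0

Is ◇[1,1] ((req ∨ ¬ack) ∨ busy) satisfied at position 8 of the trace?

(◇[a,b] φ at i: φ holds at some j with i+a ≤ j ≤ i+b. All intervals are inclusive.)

Check ((req ∨ ¬ack) ∨ busy) at each j in [9,9]:
  j=9: false
No position in the window satisfies it → formula fails.

Does not hold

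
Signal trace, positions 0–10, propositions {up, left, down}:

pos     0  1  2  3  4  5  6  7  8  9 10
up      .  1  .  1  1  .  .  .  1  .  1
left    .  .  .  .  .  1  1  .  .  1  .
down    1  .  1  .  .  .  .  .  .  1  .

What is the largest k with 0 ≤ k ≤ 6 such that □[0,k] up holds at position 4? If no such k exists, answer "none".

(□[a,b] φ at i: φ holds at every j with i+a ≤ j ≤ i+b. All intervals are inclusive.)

up must hold from j=4 onward; find where it first fails.
  j=4: holds
  j=5: fails
Holds on [4,4], so largest k = 0.

0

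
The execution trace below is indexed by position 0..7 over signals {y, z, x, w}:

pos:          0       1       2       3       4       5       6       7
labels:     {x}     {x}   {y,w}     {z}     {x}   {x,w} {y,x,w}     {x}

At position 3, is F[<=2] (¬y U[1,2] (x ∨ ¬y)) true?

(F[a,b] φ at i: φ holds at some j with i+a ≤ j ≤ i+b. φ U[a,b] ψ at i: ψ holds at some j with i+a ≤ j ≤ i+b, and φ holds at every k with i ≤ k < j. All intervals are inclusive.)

Check (¬y U[1,2] (x ∨ ¬y)) at each j in [3,5]:
  j=3: holds
  j=4: holds
  j=5: holds
Found at j=3 → formula holds.

Holds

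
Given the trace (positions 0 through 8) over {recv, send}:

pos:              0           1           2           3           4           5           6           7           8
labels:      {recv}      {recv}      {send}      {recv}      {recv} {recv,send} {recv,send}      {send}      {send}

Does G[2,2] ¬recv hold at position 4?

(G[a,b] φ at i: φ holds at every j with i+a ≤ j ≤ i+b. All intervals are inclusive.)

Does not hold

Check ¬recv at every j in [6,6]:
  j=6: false
Fails at j=6 → formula fails.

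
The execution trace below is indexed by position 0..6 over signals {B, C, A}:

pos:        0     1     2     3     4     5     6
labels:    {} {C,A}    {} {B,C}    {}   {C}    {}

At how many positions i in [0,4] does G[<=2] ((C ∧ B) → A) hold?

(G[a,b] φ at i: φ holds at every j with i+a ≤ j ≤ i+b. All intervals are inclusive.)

2

Evaluate at each i in [0,4]:
  i=0: ✓ (all of [0,2])
  i=1: ✗ (fails at j=3)
  i=2: ✗ (fails at j=3)
  i=3: ✗ (fails at j=3)
  i=4: ✓ (all of [4,6])
Positions where it holds: {0, 4} → 2.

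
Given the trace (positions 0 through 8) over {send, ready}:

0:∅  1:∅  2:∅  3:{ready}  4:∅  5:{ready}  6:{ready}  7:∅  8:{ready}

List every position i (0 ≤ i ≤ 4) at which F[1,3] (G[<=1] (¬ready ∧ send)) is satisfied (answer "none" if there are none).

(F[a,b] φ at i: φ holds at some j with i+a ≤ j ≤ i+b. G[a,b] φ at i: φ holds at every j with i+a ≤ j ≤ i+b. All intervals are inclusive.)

none

Evaluate at each i in [0,4]:
  i=0: ✗ (none in [1,3])
  i=1: ✗ (none in [2,4])
  i=2: ✗ (none in [3,5])
  i=3: ✗ (none in [4,6])
  i=4: ✗ (none in [5,7])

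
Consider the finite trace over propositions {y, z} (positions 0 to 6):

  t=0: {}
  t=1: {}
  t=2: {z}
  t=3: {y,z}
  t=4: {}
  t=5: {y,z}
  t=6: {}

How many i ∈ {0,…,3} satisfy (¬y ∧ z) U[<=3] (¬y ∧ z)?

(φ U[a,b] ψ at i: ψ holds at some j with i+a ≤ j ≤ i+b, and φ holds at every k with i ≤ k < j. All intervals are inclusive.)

1

Evaluate at each i in [0,3]:
  i=0: ✗ (lhs fails at k=0 before rhs at j=2)
  i=1: ✗ (lhs fails at k=1 before rhs at j=2)
  i=2: ✓ (rhs at j=2)
  i=3: ✗ (no rhs in [3,6])
Positions where it holds: {2} → 1.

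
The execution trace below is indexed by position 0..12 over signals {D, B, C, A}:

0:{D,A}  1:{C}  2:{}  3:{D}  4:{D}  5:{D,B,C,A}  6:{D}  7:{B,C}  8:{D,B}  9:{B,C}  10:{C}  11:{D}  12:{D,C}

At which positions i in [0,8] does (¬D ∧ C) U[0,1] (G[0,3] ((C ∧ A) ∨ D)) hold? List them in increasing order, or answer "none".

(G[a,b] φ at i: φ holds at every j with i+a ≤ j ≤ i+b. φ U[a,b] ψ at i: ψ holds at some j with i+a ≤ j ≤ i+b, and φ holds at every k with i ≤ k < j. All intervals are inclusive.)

Evaluate at each i in [0,8]:
  i=0: ✗ (no rhs in [0,1])
  i=1: ✗ (no rhs in [1,2])
  i=2: ✗ (lhs fails at k=2 before rhs at j=3)
  i=3: ✓ (rhs at j=3)
  i=4: ✗ (no rhs in [4,5])
  i=5: ✗ (no rhs in [5,6])
  i=6: ✗ (no rhs in [6,7])
  i=7: ✗ (no rhs in [7,8])
  i=8: ✗ (no rhs in [8,9])

3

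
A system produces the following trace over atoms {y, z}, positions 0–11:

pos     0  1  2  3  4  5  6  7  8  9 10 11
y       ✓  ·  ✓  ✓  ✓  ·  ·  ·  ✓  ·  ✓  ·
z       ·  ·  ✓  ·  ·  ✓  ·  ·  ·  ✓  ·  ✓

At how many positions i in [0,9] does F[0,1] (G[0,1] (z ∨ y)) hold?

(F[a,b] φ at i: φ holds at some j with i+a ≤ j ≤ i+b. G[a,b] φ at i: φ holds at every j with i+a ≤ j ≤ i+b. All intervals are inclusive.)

Evaluate at each i in [0,9]:
  i=0: ✗ (none in [0,1])
  i=1: ✓ (witness j=2)
  i=2: ✓ (witness j=2)
  i=3: ✓ (witness j=3)
  i=4: ✓ (witness j=4)
  i=5: ✗ (none in [5,6])
  i=6: ✗ (none in [6,7])
  i=7: ✓ (witness j=8)
  i=8: ✓ (witness j=8)
  i=9: ✓ (witness j=9)
Positions where it holds: {1, 2, 3, 4, 7, 8, 9} → 7.

7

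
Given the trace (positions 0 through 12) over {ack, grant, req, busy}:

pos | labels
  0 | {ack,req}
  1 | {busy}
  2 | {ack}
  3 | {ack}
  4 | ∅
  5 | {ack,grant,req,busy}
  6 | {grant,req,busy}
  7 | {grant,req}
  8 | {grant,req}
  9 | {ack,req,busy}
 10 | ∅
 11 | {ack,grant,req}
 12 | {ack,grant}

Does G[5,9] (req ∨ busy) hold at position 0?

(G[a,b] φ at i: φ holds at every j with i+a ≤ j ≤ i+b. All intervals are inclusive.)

Check (req ∨ busy) at every j in [5,9]:
  j=5: true
  j=6: true
  j=7: true
  j=8: true
  j=9: true
All positions satisfy it → formula holds.

Yes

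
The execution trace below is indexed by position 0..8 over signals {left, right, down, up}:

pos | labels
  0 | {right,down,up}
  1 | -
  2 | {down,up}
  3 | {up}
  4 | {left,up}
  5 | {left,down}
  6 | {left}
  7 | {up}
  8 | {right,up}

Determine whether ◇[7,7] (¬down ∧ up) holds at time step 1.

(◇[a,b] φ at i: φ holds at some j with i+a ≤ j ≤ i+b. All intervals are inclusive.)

Check (¬down ∧ up) at each j in [8,8]:
  j=8: true
Found at j=8 → formula holds.

Yes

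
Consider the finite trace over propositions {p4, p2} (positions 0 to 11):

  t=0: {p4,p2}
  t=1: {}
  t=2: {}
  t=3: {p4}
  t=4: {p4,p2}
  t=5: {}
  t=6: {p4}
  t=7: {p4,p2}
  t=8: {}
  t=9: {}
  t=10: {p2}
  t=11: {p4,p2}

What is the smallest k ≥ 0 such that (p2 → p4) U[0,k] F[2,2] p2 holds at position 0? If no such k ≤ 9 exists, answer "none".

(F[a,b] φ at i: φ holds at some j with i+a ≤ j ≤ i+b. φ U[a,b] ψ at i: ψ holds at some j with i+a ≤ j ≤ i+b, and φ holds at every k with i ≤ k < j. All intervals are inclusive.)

2

Need earliest j ≥ 0 with F[2,2] p2, and (p2 → p4) at every k in [0,j-1].
  j=0: rhs fails.
  j=1: rhs fails.
  j=2: rhs holds; lhs holds on [0,1]. k = 2.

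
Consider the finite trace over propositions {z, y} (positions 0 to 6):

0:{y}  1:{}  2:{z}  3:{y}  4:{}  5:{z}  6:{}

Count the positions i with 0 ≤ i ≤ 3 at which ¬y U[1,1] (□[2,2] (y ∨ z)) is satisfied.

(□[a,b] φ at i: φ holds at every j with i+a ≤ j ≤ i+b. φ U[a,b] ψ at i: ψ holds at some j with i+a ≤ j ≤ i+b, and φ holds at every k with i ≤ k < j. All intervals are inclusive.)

1

Evaluate at each i in [0,3]:
  i=0: ✗ (lhs fails at k=0 before rhs at j=1)
  i=1: ✗ (no rhs in [2,2])
  i=2: ✓ (rhs at j=3; lhs holds on [2,2])
  i=3: ✗ (no rhs in [4,4])
Positions where it holds: {2} → 1.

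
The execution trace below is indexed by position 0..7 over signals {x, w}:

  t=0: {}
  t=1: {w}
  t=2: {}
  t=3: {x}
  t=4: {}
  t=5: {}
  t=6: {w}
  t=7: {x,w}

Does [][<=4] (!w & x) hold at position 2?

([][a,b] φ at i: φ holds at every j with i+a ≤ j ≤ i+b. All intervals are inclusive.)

Check (!w & x) at every j in [2,6]:
  j=2: false
  j=3: true
  j=4: false
  j=5: false
  j=6: false
Fails at j=2 → formula fails.

False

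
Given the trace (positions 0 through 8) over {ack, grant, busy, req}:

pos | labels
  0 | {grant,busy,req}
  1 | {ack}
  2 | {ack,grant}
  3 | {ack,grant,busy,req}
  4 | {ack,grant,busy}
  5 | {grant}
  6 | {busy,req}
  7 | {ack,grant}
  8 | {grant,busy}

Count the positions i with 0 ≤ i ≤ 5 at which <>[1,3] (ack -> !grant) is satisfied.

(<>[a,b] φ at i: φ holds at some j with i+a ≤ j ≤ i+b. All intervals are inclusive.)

Evaluate at each i in [0,5]:
  i=0: ✓ (witness j=1)
  i=1: ✗ (none in [2,4])
  i=2: ✓ (witness j=5)
  i=3: ✓ (witness j=5)
  i=4: ✓ (witness j=5)
  i=5: ✓ (witness j=6)
Positions where it holds: {0, 2, 3, 4, 5} → 5.

5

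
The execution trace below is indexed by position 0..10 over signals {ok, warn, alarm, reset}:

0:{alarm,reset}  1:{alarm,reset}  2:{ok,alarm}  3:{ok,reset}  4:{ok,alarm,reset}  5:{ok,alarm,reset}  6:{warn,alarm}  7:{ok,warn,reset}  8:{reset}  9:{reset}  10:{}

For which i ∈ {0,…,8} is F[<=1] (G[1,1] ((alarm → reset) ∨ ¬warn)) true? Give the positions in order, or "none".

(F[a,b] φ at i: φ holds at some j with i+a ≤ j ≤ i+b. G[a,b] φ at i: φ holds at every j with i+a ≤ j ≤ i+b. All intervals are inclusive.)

Evaluate at each i in [0,8]:
  i=0: ✓ (witness j=0)
  i=1: ✓ (witness j=1)
  i=2: ✓ (witness j=2)
  i=3: ✓ (witness j=3)
  i=4: ✓ (witness j=4)
  i=5: ✓ (witness j=6)
  i=6: ✓ (witness j=6)
  i=7: ✓ (witness j=7)
  i=8: ✓ (witness j=8)

0, 1, 2, 3, 4, 5, 6, 7, 8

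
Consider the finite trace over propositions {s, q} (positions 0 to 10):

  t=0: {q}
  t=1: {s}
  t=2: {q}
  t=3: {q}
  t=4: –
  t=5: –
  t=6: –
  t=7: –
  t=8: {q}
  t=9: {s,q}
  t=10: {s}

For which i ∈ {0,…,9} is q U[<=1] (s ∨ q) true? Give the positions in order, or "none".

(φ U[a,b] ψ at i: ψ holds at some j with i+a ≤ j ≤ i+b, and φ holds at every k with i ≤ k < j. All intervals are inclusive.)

0, 1, 2, 3, 8, 9

Evaluate at each i in [0,9]:
  i=0: ✓ (rhs at j=0)
  i=1: ✓ (rhs at j=1)
  i=2: ✓ (rhs at j=2)
  i=3: ✓ (rhs at j=3)
  i=4: ✗ (no rhs in [4,5])
  i=5: ✗ (no rhs in [5,6])
  i=6: ✗ (no rhs in [6,7])
  i=7: ✗ (lhs fails at k=7 before rhs at j=8)
  i=8: ✓ (rhs at j=8)
  i=9: ✓ (rhs at j=9)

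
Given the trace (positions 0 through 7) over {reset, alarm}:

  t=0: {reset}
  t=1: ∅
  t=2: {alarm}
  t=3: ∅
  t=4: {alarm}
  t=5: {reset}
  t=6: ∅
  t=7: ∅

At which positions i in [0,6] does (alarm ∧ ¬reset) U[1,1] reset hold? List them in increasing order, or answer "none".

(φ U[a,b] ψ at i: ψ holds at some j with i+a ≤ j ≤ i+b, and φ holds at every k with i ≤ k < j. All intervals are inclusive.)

4

Evaluate at each i in [0,6]:
  i=0: ✗ (no rhs in [1,1])
  i=1: ✗ (no rhs in [2,2])
  i=2: ✗ (no rhs in [3,3])
  i=3: ✗ (no rhs in [4,4])
  i=4: ✓ (rhs at j=5; lhs holds on [4,4])
  i=5: ✗ (no rhs in [6,6])
  i=6: ✗ (no rhs in [7,7])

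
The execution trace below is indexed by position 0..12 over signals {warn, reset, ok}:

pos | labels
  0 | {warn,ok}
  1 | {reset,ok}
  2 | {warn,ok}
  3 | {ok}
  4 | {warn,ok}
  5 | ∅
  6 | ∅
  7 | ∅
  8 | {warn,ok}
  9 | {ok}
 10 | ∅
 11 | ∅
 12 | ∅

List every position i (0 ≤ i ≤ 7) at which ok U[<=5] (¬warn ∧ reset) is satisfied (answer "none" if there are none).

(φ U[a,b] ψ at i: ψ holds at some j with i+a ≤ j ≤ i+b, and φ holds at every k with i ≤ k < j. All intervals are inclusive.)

0, 1

Evaluate at each i in [0,7]:
  i=0: ✓ (rhs at j=1; lhs holds on [0,0])
  i=1: ✓ (rhs at j=1)
  i=2: ✗ (no rhs in [2,7])
  i=3: ✗ (no rhs in [3,8])
  i=4: ✗ (no rhs in [4,9])
  i=5: ✗ (no rhs in [5,10])
  i=6: ✗ (no rhs in [6,11])
  i=7: ✗ (no rhs in [7,12])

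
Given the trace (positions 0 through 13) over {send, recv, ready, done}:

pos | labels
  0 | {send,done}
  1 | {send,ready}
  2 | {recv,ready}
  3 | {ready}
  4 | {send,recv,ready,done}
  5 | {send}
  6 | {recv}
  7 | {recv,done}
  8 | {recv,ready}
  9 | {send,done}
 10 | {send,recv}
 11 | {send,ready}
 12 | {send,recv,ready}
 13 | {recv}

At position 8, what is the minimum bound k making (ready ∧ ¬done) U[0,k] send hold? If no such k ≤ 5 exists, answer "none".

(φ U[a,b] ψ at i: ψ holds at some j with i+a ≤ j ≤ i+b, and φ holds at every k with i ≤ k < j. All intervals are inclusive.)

1

Need earliest j ≥ 8 with send, and (ready ∧ ¬done) at every k in [8,j-1].
  j=8: rhs fails.
  j=9: rhs holds; lhs holds on [8,8]. k = 1.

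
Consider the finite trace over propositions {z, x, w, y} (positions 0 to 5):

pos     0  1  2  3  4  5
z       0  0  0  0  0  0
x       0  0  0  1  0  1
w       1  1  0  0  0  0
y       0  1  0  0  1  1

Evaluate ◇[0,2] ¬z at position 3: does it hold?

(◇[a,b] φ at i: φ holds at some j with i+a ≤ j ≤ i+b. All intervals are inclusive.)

Check ¬z at each j in [3,5]:
  j=3: true
  j=4: true
  j=5: true
Found at j=3 → formula holds.

Holds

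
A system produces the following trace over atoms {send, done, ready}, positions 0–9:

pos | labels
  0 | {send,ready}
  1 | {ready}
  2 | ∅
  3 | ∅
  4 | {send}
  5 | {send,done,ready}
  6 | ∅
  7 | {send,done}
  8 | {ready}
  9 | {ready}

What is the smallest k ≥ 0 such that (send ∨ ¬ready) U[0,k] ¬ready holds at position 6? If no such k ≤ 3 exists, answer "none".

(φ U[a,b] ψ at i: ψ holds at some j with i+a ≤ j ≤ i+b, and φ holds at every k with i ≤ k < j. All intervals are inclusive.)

0

Need earliest j ≥ 6 with ¬ready, and (send ∨ ¬ready) at every k in [6,j-1].
  j=6: rhs holds (empty prefix). k = 0.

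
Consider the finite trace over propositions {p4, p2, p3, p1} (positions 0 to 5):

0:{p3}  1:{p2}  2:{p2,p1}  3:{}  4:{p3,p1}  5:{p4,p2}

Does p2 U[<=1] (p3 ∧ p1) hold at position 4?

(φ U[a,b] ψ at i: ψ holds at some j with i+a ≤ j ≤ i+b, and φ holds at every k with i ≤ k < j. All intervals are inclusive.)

Yes

Need some j in [4,5] with (p3 ∧ p1), and p2 at every k in [4,j-1].
  j=4: (p3 ∧ p1) holds; no prefix to check → satisfied.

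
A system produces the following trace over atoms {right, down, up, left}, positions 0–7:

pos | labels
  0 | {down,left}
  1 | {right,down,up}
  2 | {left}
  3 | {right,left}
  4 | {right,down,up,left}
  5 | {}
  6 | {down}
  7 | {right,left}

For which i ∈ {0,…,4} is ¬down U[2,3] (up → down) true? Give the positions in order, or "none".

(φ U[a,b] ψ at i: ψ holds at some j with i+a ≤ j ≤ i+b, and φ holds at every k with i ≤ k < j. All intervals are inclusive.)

2

Evaluate at each i in [0,4]:
  i=0: ✗ (lhs fails at k=0 before rhs at j=2)
  i=1: ✗ (lhs fails at k=1 before rhs at j=3)
  i=2: ✓ (rhs at j=4; lhs holds on [2,3])
  i=3: ✗ (lhs fails at k=4 before rhs at j=5)
  i=4: ✗ (lhs fails at k=4 before rhs at j=6)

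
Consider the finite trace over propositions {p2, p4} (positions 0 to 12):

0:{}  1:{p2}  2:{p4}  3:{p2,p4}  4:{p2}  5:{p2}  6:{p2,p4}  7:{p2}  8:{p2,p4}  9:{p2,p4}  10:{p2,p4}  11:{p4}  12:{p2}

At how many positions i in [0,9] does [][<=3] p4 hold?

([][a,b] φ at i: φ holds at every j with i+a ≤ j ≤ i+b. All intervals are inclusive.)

Evaluate at each i in [0,9]:
  i=0: ✗ (fails at j=0)
  i=1: ✗ (fails at j=1)
  i=2: ✗ (fails at j=4)
  i=3: ✗ (fails at j=4)
  i=4: ✗ (fails at j=4)
  i=5: ✗ (fails at j=5)
  i=6: ✗ (fails at j=7)
  i=7: ✗ (fails at j=7)
  i=8: ✓ (all of [8,11])
  i=9: ✗ (fails at j=12)
Positions where it holds: {8} → 1.

1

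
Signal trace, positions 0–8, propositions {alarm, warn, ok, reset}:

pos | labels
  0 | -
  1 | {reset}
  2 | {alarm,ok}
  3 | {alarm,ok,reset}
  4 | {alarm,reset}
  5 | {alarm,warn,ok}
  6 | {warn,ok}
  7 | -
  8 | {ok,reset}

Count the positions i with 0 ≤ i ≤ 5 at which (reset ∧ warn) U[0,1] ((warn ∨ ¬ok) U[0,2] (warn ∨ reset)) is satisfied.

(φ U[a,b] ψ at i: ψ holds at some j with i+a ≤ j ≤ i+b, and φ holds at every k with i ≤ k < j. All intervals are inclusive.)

Evaluate at each i in [0,5]:
  i=0: ✓ (rhs at j=0)
  i=1: ✓ (rhs at j=1)
  i=2: ✗ (lhs fails at k=2 before rhs at j=3)
  i=3: ✓ (rhs at j=3)
  i=4: ✓ (rhs at j=4)
  i=5: ✓ (rhs at j=5)
Positions where it holds: {0, 1, 3, 4, 5} → 5.

5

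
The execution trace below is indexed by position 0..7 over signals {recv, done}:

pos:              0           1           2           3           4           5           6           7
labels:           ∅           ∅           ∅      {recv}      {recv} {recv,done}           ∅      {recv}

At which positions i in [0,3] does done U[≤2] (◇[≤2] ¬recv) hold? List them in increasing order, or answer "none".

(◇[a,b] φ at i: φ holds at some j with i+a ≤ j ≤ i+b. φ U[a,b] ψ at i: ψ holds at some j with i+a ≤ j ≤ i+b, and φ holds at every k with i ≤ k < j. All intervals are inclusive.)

0, 1, 2

Evaluate at each i in [0,3]:
  i=0: ✓ (rhs at j=0)
  i=1: ✓ (rhs at j=1)
  i=2: ✓ (rhs at j=2)
  i=3: ✗ (lhs fails at k=3 before rhs at j=4)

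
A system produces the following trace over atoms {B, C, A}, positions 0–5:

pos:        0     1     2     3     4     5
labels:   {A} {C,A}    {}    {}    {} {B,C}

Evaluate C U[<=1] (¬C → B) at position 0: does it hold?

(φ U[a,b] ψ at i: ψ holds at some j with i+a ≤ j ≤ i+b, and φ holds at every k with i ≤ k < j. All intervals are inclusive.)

False

Need some j in [0,1] with (¬C → B), and C at every k in [0,j-1].
  j=0: (¬C → B) false.
  j=1: (¬C → B) holds, but C fails at k=0 → not this j.
No j in the window works → until fails.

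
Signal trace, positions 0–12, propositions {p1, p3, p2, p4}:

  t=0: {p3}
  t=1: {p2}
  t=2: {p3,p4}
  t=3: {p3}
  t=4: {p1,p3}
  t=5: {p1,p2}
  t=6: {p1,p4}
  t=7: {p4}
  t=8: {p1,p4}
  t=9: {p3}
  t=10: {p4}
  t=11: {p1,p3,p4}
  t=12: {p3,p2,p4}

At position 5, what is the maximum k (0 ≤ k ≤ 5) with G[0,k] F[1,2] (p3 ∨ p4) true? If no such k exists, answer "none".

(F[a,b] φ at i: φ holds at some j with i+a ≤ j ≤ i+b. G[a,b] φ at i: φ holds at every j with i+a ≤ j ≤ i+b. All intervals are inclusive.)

5

F[1,2] (p3 ∨ p4) must hold from j=5 onward; find where it first fails.
  j=5: holds
  j=6: holds
  j=7: holds
  j=8: holds
  j=9: holds
  j=10: holds
Holds through j=10; largest k = 5.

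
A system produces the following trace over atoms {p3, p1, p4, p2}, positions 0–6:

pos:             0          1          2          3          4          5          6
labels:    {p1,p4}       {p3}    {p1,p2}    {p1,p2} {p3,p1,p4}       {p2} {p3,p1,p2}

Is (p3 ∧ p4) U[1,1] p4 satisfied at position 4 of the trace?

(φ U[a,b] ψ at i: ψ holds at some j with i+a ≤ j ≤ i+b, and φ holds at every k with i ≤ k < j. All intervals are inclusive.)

Need some j in [5,5] with p4, and (p3 ∧ p4) at every k in [4,j-1].
  j=5: p4 false.
No j in the window works → until fails.

False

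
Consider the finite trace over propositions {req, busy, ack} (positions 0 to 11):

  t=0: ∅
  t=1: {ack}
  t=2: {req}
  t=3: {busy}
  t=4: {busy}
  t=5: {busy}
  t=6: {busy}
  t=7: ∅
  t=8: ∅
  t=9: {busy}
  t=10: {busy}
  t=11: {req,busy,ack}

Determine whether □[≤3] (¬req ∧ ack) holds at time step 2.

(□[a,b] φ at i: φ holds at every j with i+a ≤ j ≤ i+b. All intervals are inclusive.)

Check (¬req ∧ ack) at every j in [2,5]:
  j=2: false
  j=3: false
  j=4: false
  j=5: false
Fails at j=2 → formula fails.

False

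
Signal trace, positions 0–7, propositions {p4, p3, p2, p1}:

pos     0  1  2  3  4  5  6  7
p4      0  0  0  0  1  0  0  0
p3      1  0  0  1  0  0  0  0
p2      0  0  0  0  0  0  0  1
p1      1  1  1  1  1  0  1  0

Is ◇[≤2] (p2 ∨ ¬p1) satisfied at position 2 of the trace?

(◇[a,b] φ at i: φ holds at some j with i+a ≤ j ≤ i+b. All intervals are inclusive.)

False

Check (p2 ∨ ¬p1) at each j in [2,4]:
  j=2: false
  j=3: false
  j=4: false
No position in the window satisfies it → formula fails.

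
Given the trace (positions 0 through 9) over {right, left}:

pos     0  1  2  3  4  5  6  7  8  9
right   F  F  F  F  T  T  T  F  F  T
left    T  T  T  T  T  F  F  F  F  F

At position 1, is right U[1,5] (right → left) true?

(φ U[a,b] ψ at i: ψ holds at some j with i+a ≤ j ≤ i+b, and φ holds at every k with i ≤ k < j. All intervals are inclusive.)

No

Need some j in [2,6] with (right → left), and right at every k in [1,j-1].
  j=2: (right → left) holds, but right fails at k=1 → not this j.
  j=3: (right → left) holds, but right fails at k=1 → not this j.
  j=4: (right → left) holds, but right fails at k=1 → not this j.
  j=5: (right → left) false.
  j=6: (right → left) false.
No j in the window works → until fails.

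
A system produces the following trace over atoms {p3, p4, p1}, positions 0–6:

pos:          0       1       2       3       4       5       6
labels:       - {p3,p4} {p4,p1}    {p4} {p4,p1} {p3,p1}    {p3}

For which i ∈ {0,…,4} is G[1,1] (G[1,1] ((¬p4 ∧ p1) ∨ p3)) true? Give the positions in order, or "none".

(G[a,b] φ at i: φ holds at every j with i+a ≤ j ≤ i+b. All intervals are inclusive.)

Evaluate at each i in [0,4]:
  i=0: ✗ (fails at j=1)
  i=1: ✗ (fails at j=2)
  i=2: ✗ (fails at j=3)
  i=3: ✓ (all of [4,4])
  i=4: ✓ (all of [5,5])

3, 4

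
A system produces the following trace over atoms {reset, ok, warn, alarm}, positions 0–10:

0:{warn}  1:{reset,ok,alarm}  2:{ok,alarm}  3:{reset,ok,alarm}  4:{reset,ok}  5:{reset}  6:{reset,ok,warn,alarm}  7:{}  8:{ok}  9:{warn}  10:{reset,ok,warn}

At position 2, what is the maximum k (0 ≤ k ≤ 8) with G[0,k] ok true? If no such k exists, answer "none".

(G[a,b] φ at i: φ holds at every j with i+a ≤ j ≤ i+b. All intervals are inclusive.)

2

ok must hold from j=2 onward; find where it first fails.
  j=2: holds
  j=3: holds
  j=4: holds
  j=5: fails
Holds on [2,4], so largest k = 2.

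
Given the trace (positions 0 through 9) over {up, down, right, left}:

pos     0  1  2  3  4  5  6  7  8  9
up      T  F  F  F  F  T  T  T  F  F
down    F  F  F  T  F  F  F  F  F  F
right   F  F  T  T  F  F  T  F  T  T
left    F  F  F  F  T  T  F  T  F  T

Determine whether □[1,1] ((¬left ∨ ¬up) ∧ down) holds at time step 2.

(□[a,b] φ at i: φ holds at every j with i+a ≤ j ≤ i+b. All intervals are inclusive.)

Yes

Check ((¬left ∨ ¬up) ∧ down) at every j in [3,3]:
  j=3: true
All positions satisfy it → formula holds.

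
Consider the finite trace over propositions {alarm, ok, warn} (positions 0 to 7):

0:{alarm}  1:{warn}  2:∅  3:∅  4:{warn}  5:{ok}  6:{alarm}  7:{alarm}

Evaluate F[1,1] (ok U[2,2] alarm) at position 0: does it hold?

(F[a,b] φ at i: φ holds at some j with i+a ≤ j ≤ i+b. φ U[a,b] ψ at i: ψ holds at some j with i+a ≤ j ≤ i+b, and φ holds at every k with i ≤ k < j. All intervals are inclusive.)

Does not hold

Check (ok U[2,2] alarm) at each j in [1,1]:
  j=1: fails
No position in the window satisfies it → formula fails.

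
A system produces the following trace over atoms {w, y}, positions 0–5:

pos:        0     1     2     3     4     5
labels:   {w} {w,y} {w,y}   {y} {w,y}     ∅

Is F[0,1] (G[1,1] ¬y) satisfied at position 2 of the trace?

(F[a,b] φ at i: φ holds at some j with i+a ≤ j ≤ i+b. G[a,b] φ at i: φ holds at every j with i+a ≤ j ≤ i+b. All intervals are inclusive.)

Does not hold

Check G[1,1] ¬y at each j in [2,3]:
  j=2: fails at 3
  j=3: fails at 4
No position in the window satisfies it → formula fails.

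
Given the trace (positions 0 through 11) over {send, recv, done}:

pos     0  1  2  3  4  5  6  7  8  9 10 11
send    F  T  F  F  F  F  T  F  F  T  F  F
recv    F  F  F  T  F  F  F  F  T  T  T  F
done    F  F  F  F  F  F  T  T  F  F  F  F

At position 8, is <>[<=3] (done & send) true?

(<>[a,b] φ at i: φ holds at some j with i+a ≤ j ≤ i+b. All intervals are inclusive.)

Check (done & send) at each j in [8,11]:
  j=8: false
  j=9: false
  j=10: false
  j=11: false
No position in the window satisfies it → formula fails.

Does not hold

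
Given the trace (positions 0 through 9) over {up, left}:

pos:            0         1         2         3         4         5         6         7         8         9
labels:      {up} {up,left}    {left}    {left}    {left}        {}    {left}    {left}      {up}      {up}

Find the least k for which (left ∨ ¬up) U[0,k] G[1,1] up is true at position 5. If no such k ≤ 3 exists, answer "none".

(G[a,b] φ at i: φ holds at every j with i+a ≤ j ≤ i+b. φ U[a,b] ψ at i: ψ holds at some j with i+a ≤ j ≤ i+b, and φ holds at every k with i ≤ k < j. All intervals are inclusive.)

2

Need earliest j ≥ 5 with G[1,1] up, and (left ∨ ¬up) at every k in [5,j-1].
  j=5: rhs fails.
  j=6: rhs fails.
  j=7: rhs holds; lhs holds on [5,6]. k = 2.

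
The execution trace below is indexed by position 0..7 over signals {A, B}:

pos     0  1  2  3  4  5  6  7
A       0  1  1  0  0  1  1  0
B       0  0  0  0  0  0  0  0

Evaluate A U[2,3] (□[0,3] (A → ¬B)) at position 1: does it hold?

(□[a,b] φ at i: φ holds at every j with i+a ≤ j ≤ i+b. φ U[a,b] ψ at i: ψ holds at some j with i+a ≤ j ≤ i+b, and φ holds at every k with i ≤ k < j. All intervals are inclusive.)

Need some j in [3,4] with □[0,3] (A → ¬B), and A at every k in [1,j-1].
  j=3: □[0,3] (A → ¬B) holds; A holds at every k in [1,2] → satisfied.

Holds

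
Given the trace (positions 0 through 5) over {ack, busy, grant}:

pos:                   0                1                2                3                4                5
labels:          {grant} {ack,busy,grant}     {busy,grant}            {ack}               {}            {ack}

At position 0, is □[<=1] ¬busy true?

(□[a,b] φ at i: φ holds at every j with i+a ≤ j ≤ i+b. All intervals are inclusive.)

Check ¬busy at every j in [0,1]:
  j=0: true
  j=1: false
Fails at j=1 → formula fails.

False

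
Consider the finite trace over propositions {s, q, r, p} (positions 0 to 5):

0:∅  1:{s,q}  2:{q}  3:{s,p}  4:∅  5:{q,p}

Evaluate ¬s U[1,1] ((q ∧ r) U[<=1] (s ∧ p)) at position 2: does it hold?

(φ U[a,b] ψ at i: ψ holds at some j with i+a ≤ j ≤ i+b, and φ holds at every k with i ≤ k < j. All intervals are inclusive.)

Need some j in [3,3] with ((q ∧ r) U[<=1] (s ∧ p)), and ¬s at every k in [2,j-1].
  j=3: ((q ∧ r) U[<=1] (s ∧ p)) holds; ¬s holds at every k in [2,2] → satisfied.

Holds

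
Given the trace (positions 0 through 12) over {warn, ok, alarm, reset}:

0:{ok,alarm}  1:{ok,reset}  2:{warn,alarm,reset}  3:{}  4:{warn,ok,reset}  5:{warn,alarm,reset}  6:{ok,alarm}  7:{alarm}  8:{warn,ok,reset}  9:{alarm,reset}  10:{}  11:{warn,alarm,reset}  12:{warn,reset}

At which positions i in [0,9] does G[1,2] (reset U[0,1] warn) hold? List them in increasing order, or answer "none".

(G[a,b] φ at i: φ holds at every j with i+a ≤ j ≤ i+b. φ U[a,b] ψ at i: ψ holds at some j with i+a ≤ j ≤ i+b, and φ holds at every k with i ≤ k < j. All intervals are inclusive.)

Evaluate at each i in [0,9]:
  i=0: ✓ (all of [1,2])
  i=1: ✗ (fails at j=3)
  i=2: ✗ (fails at j=3)
  i=3: ✓ (all of [4,5])
  i=4: ✗ (fails at j=6)
  i=5: ✗ (fails at j=6)
  i=6: ✗ (fails at j=7)
  i=7: ✗ (fails at j=9)
  i=8: ✗ (fails at j=9)
  i=9: ✗ (fails at j=10)

0, 3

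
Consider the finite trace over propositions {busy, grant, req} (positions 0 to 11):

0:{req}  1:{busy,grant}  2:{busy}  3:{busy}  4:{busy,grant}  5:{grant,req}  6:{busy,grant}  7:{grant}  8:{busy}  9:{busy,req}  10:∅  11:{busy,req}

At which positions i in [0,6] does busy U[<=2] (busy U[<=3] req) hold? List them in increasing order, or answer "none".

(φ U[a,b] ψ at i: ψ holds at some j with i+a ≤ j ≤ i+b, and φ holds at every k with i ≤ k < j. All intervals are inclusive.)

0, 1, 2, 3, 4, 5

Evaluate at each i in [0,6]:
  i=0: ✓ (rhs at j=0)
  i=1: ✓ (rhs at j=2; lhs holds on [1,1])
  i=2: ✓ (rhs at j=2)
  i=3: ✓ (rhs at j=3)
  i=4: ✓ (rhs at j=4)
  i=5: ✓ (rhs at j=5)
  i=6: ✗ (lhs fails at k=7 before rhs at j=8)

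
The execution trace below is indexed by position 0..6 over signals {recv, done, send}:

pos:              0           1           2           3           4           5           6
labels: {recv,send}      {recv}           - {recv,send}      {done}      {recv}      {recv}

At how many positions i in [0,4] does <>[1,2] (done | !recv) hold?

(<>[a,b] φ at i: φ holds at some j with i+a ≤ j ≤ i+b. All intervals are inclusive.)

Evaluate at each i in [0,4]:
  i=0: ✓ (witness j=2)
  i=1: ✓ (witness j=2)
  i=2: ✓ (witness j=4)
  i=3: ✓ (witness j=4)
  i=4: ✗ (none in [5,6])
Positions where it holds: {0, 1, 2, 3} → 4.

4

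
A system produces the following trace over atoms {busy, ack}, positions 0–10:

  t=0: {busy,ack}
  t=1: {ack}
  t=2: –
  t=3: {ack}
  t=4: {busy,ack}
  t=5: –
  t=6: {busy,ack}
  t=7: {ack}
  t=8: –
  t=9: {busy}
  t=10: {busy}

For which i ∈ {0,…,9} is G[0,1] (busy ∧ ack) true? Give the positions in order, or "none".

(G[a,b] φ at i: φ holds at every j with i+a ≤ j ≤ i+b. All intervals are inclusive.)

none

Evaluate at each i in [0,9]:
  i=0: ✗ (fails at j=1)
  i=1: ✗ (fails at j=1)
  i=2: ✗ (fails at j=2)
  i=3: ✗ (fails at j=3)
  i=4: ✗ (fails at j=5)
  i=5: ✗ (fails at j=5)
  i=6: ✗ (fails at j=7)
  i=7: ✗ (fails at j=7)
  i=8: ✗ (fails at j=8)
  i=9: ✗ (fails at j=9)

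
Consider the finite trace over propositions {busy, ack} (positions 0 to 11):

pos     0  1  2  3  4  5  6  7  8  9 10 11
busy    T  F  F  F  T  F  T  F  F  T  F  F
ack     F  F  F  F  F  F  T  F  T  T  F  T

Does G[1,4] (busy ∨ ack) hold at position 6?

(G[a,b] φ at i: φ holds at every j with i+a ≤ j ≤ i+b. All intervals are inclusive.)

Check (busy ∨ ack) at every j in [7,10]:
  j=7: false
  j=8: true
  j=9: true
  j=10: false
Fails at j=7 → formula fails.

Does not hold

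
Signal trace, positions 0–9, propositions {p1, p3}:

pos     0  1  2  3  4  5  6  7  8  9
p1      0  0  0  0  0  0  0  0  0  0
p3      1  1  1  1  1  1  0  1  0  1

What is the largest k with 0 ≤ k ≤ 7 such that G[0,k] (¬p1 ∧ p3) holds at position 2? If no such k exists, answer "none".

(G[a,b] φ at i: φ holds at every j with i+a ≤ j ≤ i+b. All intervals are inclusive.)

(¬p1 ∧ p3) must hold from j=2 onward; find where it first fails.
  j=2: holds
  j=3: holds
  j=4: holds
  j=5: holds
  j=6: fails
Holds on [2,5], so largest k = 3.

3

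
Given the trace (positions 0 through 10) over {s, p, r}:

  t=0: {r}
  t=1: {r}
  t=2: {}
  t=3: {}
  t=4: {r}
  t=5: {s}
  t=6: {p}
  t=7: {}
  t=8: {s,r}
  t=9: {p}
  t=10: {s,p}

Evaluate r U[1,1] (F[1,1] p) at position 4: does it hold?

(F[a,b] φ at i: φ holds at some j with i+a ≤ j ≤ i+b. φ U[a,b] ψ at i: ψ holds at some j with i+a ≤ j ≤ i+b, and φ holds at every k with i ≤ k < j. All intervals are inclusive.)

True

Need some j in [5,5] with F[1,1] p, and r at every k in [4,j-1].
  j=5: F[1,1] p holds; r holds at every k in [4,4] → satisfied.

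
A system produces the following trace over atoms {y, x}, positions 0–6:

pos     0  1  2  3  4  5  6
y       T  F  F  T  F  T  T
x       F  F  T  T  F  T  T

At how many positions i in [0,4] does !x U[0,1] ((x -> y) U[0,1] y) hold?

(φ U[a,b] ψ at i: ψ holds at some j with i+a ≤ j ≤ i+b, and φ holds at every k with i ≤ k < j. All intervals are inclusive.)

3

Evaluate at each i in [0,4]:
  i=0: ✓ (rhs at j=0)
  i=1: ✗ (no rhs in [1,2])
  i=2: ✗ (lhs fails at k=2 before rhs at j=3)
  i=3: ✓ (rhs at j=3)
  i=4: ✓ (rhs at j=4)
Positions where it holds: {0, 3, 4} → 3.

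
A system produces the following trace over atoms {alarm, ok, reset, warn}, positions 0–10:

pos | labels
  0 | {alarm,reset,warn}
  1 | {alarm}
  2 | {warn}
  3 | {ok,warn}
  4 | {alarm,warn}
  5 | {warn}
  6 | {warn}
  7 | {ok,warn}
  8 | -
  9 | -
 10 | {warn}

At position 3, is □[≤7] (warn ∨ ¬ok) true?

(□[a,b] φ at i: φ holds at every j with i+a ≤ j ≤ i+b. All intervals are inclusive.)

Check (warn ∨ ¬ok) at every j in [3,10]:
  j=3: true
  j=4: true
  j=5: true
  j=6: true
  j=7: true
  j=8: true
  j=9: true
  j=10: true
All positions satisfy it → formula holds.

Holds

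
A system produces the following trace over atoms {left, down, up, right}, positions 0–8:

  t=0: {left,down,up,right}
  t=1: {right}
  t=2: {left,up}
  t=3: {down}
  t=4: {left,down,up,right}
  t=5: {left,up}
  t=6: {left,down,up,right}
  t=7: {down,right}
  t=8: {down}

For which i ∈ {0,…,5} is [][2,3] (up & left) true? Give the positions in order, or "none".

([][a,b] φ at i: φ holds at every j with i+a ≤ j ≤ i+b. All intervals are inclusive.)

Evaluate at each i in [0,5]:
  i=0: ✗ (fails at j=3)
  i=1: ✗ (fails at j=3)
  i=2: ✓ (all of [4,5])
  i=3: ✓ (all of [5,6])
  i=4: ✗ (fails at j=7)
  i=5: ✗ (fails at j=7)

2, 3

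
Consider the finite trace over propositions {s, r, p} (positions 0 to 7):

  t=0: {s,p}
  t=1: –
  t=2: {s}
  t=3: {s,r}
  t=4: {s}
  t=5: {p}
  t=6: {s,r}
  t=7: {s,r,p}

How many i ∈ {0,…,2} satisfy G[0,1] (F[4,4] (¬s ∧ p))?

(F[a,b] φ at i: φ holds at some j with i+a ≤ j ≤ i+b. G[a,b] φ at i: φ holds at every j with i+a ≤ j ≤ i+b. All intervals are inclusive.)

Evaluate at each i in [0,2]:
  i=0: ✗ (fails at j=0)
  i=1: ✗ (fails at j=2)
  i=2: ✗ (fails at j=2)
Positions where it holds: {} → 0.

0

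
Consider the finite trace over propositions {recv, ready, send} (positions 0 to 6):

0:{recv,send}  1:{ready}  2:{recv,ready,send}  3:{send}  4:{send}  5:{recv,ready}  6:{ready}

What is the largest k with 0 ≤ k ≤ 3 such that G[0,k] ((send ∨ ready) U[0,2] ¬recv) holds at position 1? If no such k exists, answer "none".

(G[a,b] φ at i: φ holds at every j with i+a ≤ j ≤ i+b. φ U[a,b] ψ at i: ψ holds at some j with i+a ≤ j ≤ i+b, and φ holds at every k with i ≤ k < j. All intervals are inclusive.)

((send ∨ ready) U[0,2] ¬recv) must hold from j=1 onward; find where it first fails.
  j=1: holds
  j=2: holds
  j=3: holds
  j=4: holds
Holds through j=4; largest k = 3.

3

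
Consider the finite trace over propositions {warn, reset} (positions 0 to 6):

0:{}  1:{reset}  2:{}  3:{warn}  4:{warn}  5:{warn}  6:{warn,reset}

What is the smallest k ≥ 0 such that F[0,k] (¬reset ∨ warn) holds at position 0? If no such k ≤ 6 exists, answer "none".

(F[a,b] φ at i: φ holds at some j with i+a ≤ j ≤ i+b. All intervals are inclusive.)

Scan j = 0,1,… for (¬reset ∨ warn):
  j=0: holds
First hit at j=0, so smallest k = 0-0 = 0.

0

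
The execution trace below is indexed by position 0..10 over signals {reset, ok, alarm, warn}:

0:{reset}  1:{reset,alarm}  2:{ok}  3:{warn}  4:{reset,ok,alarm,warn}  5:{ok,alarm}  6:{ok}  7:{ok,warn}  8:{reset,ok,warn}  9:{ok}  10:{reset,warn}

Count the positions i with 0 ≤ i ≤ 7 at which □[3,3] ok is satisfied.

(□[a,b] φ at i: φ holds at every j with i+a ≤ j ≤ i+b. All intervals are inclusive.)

Evaluate at each i in [0,7]:
  i=0: ✗ (fails at j=3)
  i=1: ✓ (all of [4,4])
  i=2: ✓ (all of [5,5])
  i=3: ✓ (all of [6,6])
  i=4: ✓ (all of [7,7])
  i=5: ✓ (all of [8,8])
  i=6: ✓ (all of [9,9])
  i=7: ✗ (fails at j=10)
Positions where it holds: {1, 2, 3, 4, 5, 6} → 6.

6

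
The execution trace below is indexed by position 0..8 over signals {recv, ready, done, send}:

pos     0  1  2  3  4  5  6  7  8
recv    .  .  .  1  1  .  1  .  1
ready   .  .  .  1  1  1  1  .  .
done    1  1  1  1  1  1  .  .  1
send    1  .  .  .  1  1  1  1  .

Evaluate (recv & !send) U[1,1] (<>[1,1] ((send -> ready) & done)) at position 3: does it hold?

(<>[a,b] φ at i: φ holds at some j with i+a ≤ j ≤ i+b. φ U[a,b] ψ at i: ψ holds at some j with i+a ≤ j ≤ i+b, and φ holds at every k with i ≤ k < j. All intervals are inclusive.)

True

Need some j in [4,4] with <>[1,1] ((send -> ready) & done), and (recv & !send) at every k in [3,j-1].
  j=4: <>[1,1] ((send -> ready) & done) holds; (recv & !send) holds at every k in [3,3] → satisfied.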